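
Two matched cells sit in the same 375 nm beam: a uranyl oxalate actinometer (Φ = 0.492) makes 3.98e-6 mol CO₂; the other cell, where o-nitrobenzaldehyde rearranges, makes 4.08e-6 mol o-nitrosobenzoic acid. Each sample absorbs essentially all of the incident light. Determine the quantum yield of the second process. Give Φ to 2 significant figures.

Φ = 0.50

Photons absorbed by the actinometer: 3.98e-6 / 0.492 = 8.089e-6 mol.
Φ(unknown) = 4.08e-6 / 8.089e-6 = 0.50.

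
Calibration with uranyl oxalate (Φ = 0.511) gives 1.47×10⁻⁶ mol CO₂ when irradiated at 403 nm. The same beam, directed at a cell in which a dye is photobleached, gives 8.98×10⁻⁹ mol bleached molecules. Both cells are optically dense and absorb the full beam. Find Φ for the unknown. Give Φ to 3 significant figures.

Φ = 0.00312

Photons absorbed by the actinometer: 1.47×10⁻⁶ / 0.511 = 2.877×10⁻⁶ mol.
Φ(unknown) = 8.98×10⁻⁹ / 2.877×10⁻⁶ = 0.00312.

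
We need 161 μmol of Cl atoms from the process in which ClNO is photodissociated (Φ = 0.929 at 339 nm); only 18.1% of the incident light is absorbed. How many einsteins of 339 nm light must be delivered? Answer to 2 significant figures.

9.6×10⁻⁴ einstein

Product: 161 μmol = 1.61×10⁻⁴ mol.
Photons that must be absorbed: 1.61×10⁻⁴ / 0.929 = 1.733×10⁻⁴ mol.
Incident photons needed: 1.733×10⁻⁴ / 0.181 = 9.575×10⁻⁴ mol.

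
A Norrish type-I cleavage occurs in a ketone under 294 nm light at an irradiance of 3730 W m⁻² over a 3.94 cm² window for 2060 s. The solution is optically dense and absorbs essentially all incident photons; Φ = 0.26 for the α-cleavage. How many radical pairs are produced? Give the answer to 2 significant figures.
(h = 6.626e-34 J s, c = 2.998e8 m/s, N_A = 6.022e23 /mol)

1.2e21 radical pairs

Photon energy at 294 nm: hc/λ = (6.626e-34)(2.998e8)/(294e-9) = 6.757e-19 J.
Energy delivered: (3730 W m⁻²)(3.94e-4 m²)(2060 s) = 3027 J.
Photons incident: 3027 / 6.757e-19 = 4.480e21, i.e. 4.480e21/6.022e23 = 0.007439 mol.
Product: Φ × n_abs = 0.26 × 0.007439 = 0.001934 mol.
As a count: 0.001934 × 6.022e23 = 1.2e21.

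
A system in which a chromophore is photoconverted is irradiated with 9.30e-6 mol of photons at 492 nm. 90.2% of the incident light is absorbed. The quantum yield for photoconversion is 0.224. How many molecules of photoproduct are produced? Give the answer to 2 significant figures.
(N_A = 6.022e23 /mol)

1.1e18 molecules

Photons absorbed: 0.902 × 9.30e-6 = 8.389e-6 mol.
Product: Φ × n_abs = 0.224 × 8.389e-6 = 1.879e-6 mol.
As a count: 1.879e-6 × 6.022e23 = 1.1e18.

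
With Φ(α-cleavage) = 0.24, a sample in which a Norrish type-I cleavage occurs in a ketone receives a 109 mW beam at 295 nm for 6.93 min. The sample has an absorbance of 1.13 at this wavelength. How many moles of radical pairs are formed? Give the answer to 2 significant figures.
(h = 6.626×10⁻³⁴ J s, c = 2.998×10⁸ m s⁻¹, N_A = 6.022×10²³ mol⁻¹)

2.5×10⁻⁵ mol

Photon energy at 295 nm: hc/λ = (6.626×10⁻³⁴)(2.998×10⁸)/(295×10⁻⁹) = 6.734×10⁻¹⁹ J.
Energy delivered: (109 mW)(415.8 s) = 45.32 J.
Photons incident: 45.32 / 6.734×10⁻¹⁹ = 6.730×10¹⁹, i.e. 6.730×10¹⁹/6.022×10²³ = 1.118×10⁻⁴ mol.
Fraction absorbed: 1 − 10^(−1.13) = 0.9259.
Photons absorbed: 0.9259 × 1.118×10⁻⁴ = 1.035×10⁻⁴ mol.
Product: Φ × n_abs = 0.24 × 1.035×10⁻⁴ = 2.484×10⁻⁵ mol.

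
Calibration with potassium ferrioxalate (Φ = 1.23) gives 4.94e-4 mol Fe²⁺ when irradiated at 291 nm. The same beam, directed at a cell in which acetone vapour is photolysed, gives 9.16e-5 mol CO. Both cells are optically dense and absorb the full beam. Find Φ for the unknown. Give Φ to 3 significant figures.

Photons absorbed by the actinometer: 4.94e-4 / 1.23 = 4.016e-4 mol.
Φ(unknown) = 9.16e-5 / 4.016e-4 = 0.228.

Φ = 0.228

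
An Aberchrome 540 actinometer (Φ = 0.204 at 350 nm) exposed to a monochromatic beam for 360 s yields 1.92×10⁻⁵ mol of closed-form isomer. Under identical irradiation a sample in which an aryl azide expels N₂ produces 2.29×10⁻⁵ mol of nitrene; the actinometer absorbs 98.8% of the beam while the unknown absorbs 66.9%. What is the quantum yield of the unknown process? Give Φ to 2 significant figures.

Photons absorbed by the actinometer: 1.92×10⁻⁵ / 0.204 = 9.412×10⁻⁵ mol.
Incident flux: 9.412×10⁻⁵ / 0.988 = 9.526×10⁻⁵ einstein.
Absorbed by unknown: 0.669 × 9.526×10⁻⁵ = 6.373×10⁻⁵ mol.
Φ(unknown) = 2.29×10⁻⁵ / 6.373×10⁻⁵ = 0.36.

Φ = 0.36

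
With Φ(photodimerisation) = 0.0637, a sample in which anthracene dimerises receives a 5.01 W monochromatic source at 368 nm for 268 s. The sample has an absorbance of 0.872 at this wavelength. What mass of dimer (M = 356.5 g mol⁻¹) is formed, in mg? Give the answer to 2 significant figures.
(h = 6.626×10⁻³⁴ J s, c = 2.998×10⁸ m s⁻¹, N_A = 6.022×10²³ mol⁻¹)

Photon energy at 368 nm: hc/λ = (6.626×10⁻³⁴)(2.998×10⁸)/(368×10⁻⁹) = 5.398×10⁻¹⁹ J.
Energy delivered: (5.01 W)(268 s) = 1343 J.
Photons incident: 1343 / 5.398×10⁻¹⁹ = 2.488×10²¹, i.e. 2.488×10²¹/6.022×10²³ = 0.004132 mol.
Fraction absorbed: 1 − 10^(−0.872) = 0.8657.
Photons absorbed: 0.8657 × 0.004132 = 0.003577 mol.
Product: Φ × n_abs = 0.0637 × 0.003577 = 2.279×10⁻⁴ mol.
Mass: 2.279×10⁻⁴ × 356.5 = 0.08125 g = 81 mg.

81 mg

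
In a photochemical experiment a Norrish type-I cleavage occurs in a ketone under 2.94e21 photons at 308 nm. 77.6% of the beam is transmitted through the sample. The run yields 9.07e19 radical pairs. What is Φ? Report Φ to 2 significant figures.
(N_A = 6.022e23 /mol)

Φ = 0.14

Product: 9.07e19 / 6.022e23 = 1.506e-4 mol.
Moles of photons: 2.94e21 / 6.022e23 = 0.004882 mol.
Fraction absorbed: 1 − 77.6/100 = 0.2240.
Photons absorbed: 0.2240 × 0.004882 = 0.001094 mol.
Φ = 1.506e-4 mol / 0.001094 mol photons = 0.14.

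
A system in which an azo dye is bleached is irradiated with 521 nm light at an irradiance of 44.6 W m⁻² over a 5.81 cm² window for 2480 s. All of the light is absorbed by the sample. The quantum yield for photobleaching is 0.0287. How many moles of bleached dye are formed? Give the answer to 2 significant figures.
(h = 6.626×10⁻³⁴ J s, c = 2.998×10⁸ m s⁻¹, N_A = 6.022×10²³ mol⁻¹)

8.0×10⁻⁶ mol

Photon energy at 521 nm: hc/λ = (6.626×10⁻³⁴)(2.998×10⁸)/(521×10⁻⁹) = 3.813×10⁻¹⁹ J.
Energy delivered: (44.6 W m⁻²)(5.81×10⁻⁴ m²)(2480 s) = 64.26 J.
Photons incident: 64.26 / 3.813×10⁻¹⁹ = 1.685×10²⁰, i.e. 1.685×10²⁰/6.022×10²³ = 2.798×10⁻⁴ mol.
Product: Φ × n_abs = 0.0287 × 2.798×10⁻⁴ = 8.030×10⁻⁶ mol.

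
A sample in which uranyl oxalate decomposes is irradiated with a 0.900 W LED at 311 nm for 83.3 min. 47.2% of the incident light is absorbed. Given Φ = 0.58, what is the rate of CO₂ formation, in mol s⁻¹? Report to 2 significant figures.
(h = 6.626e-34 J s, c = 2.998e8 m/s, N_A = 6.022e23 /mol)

Photon energy at 311 nm: hc/λ = (6.626e-34)(2.998e8)/(311e-9) = 6.387e-19 J.
Energy delivered: (0.900 W)(4998 s) = 4498 J.
Photons incident: 4498 / 6.387e-19 = 7.042e21, i.e. 7.042e21/6.022e23 = 0.01169 mol.
Photons absorbed: 0.472 × 0.01169 = 0.005518 mol.
Product formed: 0.58 × 0.005518 = 0.003200 mol.
Rate: 0.003200 / 4998 s = 6.4e-7 mol s⁻¹.

6.4e-7 mol s⁻¹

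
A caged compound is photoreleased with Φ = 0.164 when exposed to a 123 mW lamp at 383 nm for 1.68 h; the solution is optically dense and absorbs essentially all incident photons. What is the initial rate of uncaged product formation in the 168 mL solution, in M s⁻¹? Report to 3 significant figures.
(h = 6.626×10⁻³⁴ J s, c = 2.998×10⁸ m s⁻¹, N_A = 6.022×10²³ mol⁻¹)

3.84×10⁻⁷ M s⁻¹

Photon energy at 383 nm: hc/λ = (6.626×10⁻³⁴)(2.998×10⁸)/(383×10⁻⁹) = 5.187×10⁻¹⁹ J.
Energy delivered: (123 mW)(6048 s) = 743.9 J.
Photons incident: 743.9 / 5.187×10⁻¹⁹ = 1.434×10²¹, i.e. 1.434×10²¹/6.022×10²³ = 0.002381 mol.
Product formed: 0.164 × 0.002381 = 3.905×10⁻⁴ mol.
Rate: 3.905×10⁻⁴ mol / (6048 s × 0.168 L) = 3.84×10⁻⁷ M s⁻¹.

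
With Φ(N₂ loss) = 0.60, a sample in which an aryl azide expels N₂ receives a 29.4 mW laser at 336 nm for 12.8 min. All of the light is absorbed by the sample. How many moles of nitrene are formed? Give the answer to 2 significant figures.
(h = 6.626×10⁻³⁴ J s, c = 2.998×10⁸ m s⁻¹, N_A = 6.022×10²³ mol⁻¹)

3.8×10⁻⁵ mol

Photon energy at 336 nm: hc/λ = (6.626×10⁻³⁴)(2.998×10⁸)/(336×10⁻⁹) = 5.912×10⁻¹⁹ J.
Energy delivered: (29.4 mW)(768 s) = 22.58 J.
Photons incident: 22.58 / 5.912×10⁻¹⁹ = 3.819×10¹⁹, i.e. 3.819×10¹⁹/6.022×10²³ = 6.342×10⁻⁵ mol.
Product: Φ × n_abs = 0.60 × 6.342×10⁻⁵ = 3.805×10⁻⁵ mol.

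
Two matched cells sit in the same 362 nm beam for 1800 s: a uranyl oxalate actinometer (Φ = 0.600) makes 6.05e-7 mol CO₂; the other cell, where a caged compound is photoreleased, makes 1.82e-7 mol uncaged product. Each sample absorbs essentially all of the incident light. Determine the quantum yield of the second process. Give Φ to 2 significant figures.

Φ = 0.18

Photons absorbed by the actinometer: 6.05e-7 / 0.600 = 1.008e-6 mol.
Φ(unknown) = 1.82e-7 / 1.008e-6 = 0.18.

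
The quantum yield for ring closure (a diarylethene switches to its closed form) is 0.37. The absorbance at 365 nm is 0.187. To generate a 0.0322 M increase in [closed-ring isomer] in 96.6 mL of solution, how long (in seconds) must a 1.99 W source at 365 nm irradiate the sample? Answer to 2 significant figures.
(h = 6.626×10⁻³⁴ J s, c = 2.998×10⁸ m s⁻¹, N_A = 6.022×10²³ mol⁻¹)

Product: (0.0322 M)(0.0966 L) = 0.003111 mol.
Photons that must be absorbed: 0.003111 / 0.37 = 0.008408 mol.
Fraction absorbed: 1 − 10^(−0.187) = 0.3499.
Incident photons needed: 0.008408 / 0.3499 = 0.02403 mol.
Photon energy: hc/λ = 5.442×10⁻¹⁹ J; per mole, 3.277×10⁵ J mol⁻¹.
Energy required: 0.02403 × 3.277×10⁵ = 7875 J.
Time: 7875 J / 1.99 W = 4000 s.

t ≈ 4000 s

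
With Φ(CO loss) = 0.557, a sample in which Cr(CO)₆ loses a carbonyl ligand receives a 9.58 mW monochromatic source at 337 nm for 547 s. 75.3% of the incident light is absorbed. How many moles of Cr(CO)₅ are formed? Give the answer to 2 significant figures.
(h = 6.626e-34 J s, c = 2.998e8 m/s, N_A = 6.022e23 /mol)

6.2e-6 mol

Photon energy at 337 nm: hc/λ = (6.626e-34)(2.998e8)/(337e-9) = 5.895e-19 J.
Energy delivered: (9.58 mW)(547 s) = 5.240 J.
Photons incident: 5.240 / 5.895e-19 = 8.889e18, i.e. 8.889e18/6.022e23 = 1.476e-5 mol.
Photons absorbed: 0.753 × 1.476e-5 = 1.111e-5 mol.
Product: Φ × n_abs = 0.557 × 1.111e-5 = 6.188e-6 mol.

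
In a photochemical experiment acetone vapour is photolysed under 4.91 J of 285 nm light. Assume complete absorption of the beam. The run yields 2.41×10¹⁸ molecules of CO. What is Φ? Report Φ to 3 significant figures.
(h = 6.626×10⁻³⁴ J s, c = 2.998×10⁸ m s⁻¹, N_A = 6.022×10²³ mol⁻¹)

Product: 2.41×10¹⁸ / 6.022×10²³ = 4.002×10⁻⁶ mol.
Photon energy at 285 nm: hc/λ = (6.626×10⁻³⁴)(2.998×10⁸)/(285×10⁻⁹) = 6.970×10⁻¹⁹ J.
Photons incident: 4.91 / 6.970×10⁻¹⁹ = 7.044×10¹⁸, i.e. 7.044×10¹⁸/6.022×10²³ = 1.170×10⁻⁵ mol.
Φ = 4.002×10⁻⁶ mol / 1.170×10⁻⁵ mol photons = 0.342.

Φ = 0.342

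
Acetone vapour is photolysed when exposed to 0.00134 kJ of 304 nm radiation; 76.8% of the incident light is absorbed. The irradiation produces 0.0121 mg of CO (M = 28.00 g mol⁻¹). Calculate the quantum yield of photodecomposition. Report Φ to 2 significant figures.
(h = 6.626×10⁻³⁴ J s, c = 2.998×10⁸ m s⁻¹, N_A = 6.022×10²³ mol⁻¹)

Φ = 0.17

Product: 0.0121 mg / 28.00 g mol⁻¹ = 4.321×10⁻⁷ mol.
Photon energy at 304 nm: hc/λ = (6.626×10⁻³⁴)(2.998×10⁸)/(304×10⁻⁹) = 6.534×10⁻¹⁹ J.
Incident energy: 0.00134 kJ = 1.34 J.
Photons incident: 1.34 / 6.534×10⁻¹⁹ = 2.051×10¹⁸, i.e. 2.051×10¹⁸/6.022×10²³ = 3.406×10⁻⁶ mol.
Photons absorbed: 0.768 × 3.406×10⁻⁶ = 2.616×10⁻⁶ mol.
Φ = 4.321×10⁻⁷ mol / 2.616×10⁻⁶ mol photons = 0.17.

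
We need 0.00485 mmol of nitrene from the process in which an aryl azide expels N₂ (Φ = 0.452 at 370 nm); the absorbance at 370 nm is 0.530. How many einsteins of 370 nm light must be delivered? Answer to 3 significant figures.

1.52×10⁻⁵ einstein

Product: 0.00485 mmol = 4.85×10⁻⁶ mol.
Photons that must be absorbed: 4.85×10⁻⁶ / 0.452 = 1.073×10⁻⁵ mol.
Fraction absorbed: 1 − 10^(−0.530) = 0.7049.
Incident photons needed: 1.073×10⁻⁵ / 0.7049 = 1.522×10⁻⁵ mol.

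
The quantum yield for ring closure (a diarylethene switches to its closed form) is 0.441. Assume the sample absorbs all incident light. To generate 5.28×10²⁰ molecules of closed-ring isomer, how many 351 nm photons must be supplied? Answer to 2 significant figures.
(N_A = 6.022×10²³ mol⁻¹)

1.2×10²¹ photons

Product: 5.28×10²⁰ / 6.022×10²³ = 8.768×10⁻⁴ mol.
Photons that must be absorbed: 8.768×10⁻⁴ / 0.441 = 0.001988 mol.
Photon count: 0.001988 × 6.022×10²³ = 1.2×10²¹.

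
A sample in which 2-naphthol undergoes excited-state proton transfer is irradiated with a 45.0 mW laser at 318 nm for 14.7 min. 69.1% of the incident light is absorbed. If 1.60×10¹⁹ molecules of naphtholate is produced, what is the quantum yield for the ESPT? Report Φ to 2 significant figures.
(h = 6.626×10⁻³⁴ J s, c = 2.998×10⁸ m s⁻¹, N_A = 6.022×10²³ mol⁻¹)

Φ = 0.36

Product: 1.60×10¹⁹ / 6.022×10²³ = 2.657×10⁻⁵ mol.
Photon energy at 318 nm: hc/λ = (6.626×10⁻³⁴)(2.998×10⁸)/(318×10⁻⁹) = 6.247×10⁻¹⁹ J.
Energy delivered: (45.0 mW)(882 s) = 39.69 J.
Photons incident: 39.69 / 6.247×10⁻¹⁹ = 6.353×10¹⁹, i.e. 6.353×10¹⁹/6.022×10²³ = 1.055×10⁻⁴ mol.
Photons absorbed: 0.691 × 1.055×10⁻⁴ = 7.290×10⁻⁵ mol.
Φ = 2.657×10⁻⁵ mol / 7.290×10⁻⁵ mol photons = 0.36.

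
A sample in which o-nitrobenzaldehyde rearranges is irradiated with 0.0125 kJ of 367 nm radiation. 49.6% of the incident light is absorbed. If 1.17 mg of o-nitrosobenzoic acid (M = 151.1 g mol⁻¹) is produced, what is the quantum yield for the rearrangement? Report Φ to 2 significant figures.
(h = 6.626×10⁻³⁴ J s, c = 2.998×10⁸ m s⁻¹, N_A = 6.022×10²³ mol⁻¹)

Product: 1.17 mg / 151.1 g mol⁻¹ = 7.743×10⁻⁶ mol.
Photon energy at 367 nm: hc/λ = (6.626×10⁻³⁴)(2.998×10⁸)/(367×10⁻⁹) = 5.413×10⁻¹⁹ J.
Incident energy: 0.0125 kJ = 12.5 J.
Photons incident: 12.5 / 5.413×10⁻¹⁹ = 2.309×10¹⁹, i.e. 2.309×10¹⁹/6.022×10²³ = 3.834×10⁻⁵ mol.
Photons absorbed: 0.496 × 3.834×10⁻⁵ = 1.902×10⁻⁵ mol.
Φ = 7.743×10⁻⁶ mol / 1.902×10⁻⁵ mol photons = 0.41.

Φ = 0.41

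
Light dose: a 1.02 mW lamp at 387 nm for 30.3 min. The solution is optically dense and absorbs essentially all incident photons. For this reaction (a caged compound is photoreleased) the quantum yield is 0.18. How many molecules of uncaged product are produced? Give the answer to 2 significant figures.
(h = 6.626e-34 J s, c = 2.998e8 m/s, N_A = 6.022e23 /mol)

6.5e17 molecules

Photon energy at 387 nm: hc/λ = (6.626e-34)(2.998e8)/(387e-9) = 5.133e-19 J.
Energy delivered: (1.02 mW)(1818 s) = 1.854 J.
Photons incident: 1.854 / 5.133e-19 = 3.612e18, i.e. 3.612e18/6.022e23 = 5.998e-6 mol.
Product: Φ × n_abs = 0.18 × 5.998e-6 = 1.080e-6 mol.
As a count: 1.080e-6 × 6.022e23 = 6.5e17.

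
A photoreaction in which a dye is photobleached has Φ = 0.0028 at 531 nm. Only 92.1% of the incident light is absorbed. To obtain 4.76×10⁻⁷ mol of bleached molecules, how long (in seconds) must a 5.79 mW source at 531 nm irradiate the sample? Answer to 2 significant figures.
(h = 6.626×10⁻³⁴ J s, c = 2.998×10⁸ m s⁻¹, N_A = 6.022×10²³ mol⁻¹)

t ≈ 7200 s

Photons that must be absorbed: 4.76×10⁻⁷ / 0.0028 = 1.700×10⁻⁴ mol.
Incident photons needed: 1.700×10⁻⁴ / 0.921 = 1.846×10⁻⁴ mol.
Photon energy: hc/λ = 3.741×10⁻¹⁹ J; per mole, 2.253×10⁵ J mol⁻¹.
Energy required: 1.846×10⁻⁴ × 2.253×10⁵ = 41.59 J.
Time: 41.59 J / 0.00579 W = 7200 s.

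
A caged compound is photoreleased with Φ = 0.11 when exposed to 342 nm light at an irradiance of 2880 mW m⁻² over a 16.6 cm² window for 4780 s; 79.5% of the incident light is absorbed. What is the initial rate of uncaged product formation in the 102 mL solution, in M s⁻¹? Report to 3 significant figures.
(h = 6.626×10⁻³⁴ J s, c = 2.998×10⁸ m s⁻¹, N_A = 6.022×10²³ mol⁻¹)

Photon energy at 342 nm: hc/λ = (6.626×10⁻³⁴)(2.998×10⁸)/(342×10⁻⁹) = 5.808×10⁻¹⁹ J.
Energy delivered: (2880 mW m⁻²)(16.6×10⁻⁴ m²)(4780 s) = 22.85 J.
Photons incident: 22.85 / 5.808×10⁻¹⁹ = 3.934×10¹⁹, i.e. 3.934×10¹⁹/6.022×10²³ = 6.533×10⁻⁵ mol.
Photons absorbed: 0.795 × 6.533×10⁻⁵ = 5.194×10⁻⁵ mol.
Product formed: 0.11 × 5.194×10⁻⁵ = 5.713×10⁻⁶ mol.
Rate: 5.713×10⁻⁶ mol / (4780 s × 0.102 L) = 1.17×10⁻⁸ M s⁻¹.

1.17×10⁻⁸ M s⁻¹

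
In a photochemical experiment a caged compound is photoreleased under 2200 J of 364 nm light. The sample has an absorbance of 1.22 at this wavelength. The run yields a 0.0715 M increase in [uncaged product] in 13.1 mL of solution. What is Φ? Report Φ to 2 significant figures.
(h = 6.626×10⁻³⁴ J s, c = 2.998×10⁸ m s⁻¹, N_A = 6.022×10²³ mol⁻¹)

Product: (0.0715 M)(0.0131 L) = 9.366×10⁻⁴ mol.
Photon energy at 364 nm: hc/λ = (6.626×10⁻³⁴)(2.998×10⁸)/(364×10⁻⁹) = 5.457×10⁻¹⁹ J.
Photons incident: 2200 / 5.457×10⁻¹⁹ = 4.032×10²¹, i.e. 4.032×10²¹/6.022×10²³ = 0.006695 mol.
Fraction absorbed: 1 − 10^(−1.22) = 0.9397.
Photons absorbed: 0.9397 × 0.006695 = 0.006291 mol.
Φ = 9.366×10⁻⁴ mol / 0.006291 mol photons = 0.15.

Φ = 0.15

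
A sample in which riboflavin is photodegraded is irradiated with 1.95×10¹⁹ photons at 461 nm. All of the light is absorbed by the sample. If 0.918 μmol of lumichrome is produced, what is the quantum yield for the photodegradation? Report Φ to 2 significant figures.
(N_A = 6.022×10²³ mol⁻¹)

Product: 0.918 μmol = 9.18×10⁻⁷ mol.
Moles of photons: 1.95×10¹⁹ / 6.022×10²³ = 3.238×10⁻⁵ mol.
Φ = 9.18×10⁻⁷ mol / 3.238×10⁻⁵ mol photons = 0.028.

Φ = 0.028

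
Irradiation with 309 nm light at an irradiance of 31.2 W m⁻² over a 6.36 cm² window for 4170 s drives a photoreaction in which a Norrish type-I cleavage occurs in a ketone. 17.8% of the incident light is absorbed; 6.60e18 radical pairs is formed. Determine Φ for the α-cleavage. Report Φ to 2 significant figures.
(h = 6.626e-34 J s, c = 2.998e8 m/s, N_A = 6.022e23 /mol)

Product: 6.60e18 / 6.022e23 = 1.096e-5 mol.
Photon energy at 309 nm: hc/λ = (6.626e-34)(2.998e8)/(309e-9) = 6.429e-19 J.
Energy delivered: (31.2 W m⁻²)(6.36e-4 m²)(4170 s) = 82.75 J.
Photons incident: 82.75 / 6.429e-19 = 1.287e20, i.e. 1.287e20/6.022e23 = 2.137e-4 mol.
Photons absorbed: 0.178 × 2.137e-4 = 3.804e-5 mol.
Φ = 1.096e-5 mol / 3.804e-5 mol photons = 0.29.

Φ = 0.29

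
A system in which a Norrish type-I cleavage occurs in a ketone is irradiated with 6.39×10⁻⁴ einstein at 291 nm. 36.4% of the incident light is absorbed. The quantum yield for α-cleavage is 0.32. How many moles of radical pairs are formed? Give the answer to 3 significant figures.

Photons absorbed: 0.364 × 6.39×10⁻⁴ = 2.326×10⁻⁴ mol.
Product: Φ × n_abs = 0.32 × 2.326×10⁻⁴ = 7.443×10⁻⁵ mol.

7.44×10⁻⁵ mol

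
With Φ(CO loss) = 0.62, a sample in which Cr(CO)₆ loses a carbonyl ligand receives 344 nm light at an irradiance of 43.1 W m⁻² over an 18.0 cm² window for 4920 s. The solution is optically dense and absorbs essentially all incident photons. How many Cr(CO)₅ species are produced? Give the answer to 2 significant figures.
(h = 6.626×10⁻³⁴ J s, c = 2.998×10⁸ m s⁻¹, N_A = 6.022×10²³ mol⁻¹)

4.1×10²⁰ species

Photon energy at 344 nm: hc/λ = (6.626×10⁻³⁴)(2.998×10⁸)/(344×10⁻⁹) = 5.775×10⁻¹⁹ J.
Energy delivered: (43.1 W m⁻²)(18.0×10⁻⁴ m²)(4920 s) = 381.7 J.
Photons incident: 381.7 / 5.775×10⁻¹⁹ = 6.610×10²⁰, i.e. 6.610×10²⁰/6.022×10²³ = 0.001098 mol.
Product: Φ × n_abs = 0.62 × 0.001098 = 6.808×10⁻⁴ mol.
As a count: 6.808×10⁻⁴ × 6.022×10²³ = 4.1×10²⁰.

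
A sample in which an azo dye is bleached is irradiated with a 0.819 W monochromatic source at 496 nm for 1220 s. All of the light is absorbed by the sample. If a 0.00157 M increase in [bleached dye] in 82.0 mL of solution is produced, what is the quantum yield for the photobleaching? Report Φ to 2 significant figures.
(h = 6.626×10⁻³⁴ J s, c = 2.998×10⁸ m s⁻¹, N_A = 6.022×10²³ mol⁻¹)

Φ = 0.031

Product: (0.00157 M)(0.082 L) = 1.287×10⁻⁴ mol.
Photon energy at 496 nm: hc/λ = (6.626×10⁻³⁴)(2.998×10⁸)/(496×10⁻⁹) = 4.005×10⁻¹⁹ J.
Energy delivered: (0.819 W)(1220 s) = 999.2 J.
Photons incident: 999.2 / 4.005×10⁻¹⁹ = 2.495×10²¹, i.e. 2.495×10²¹/6.022×10²³ = 0.004143 mol.
Φ = 1.287×10⁻⁴ mol / 0.004143 mol photons = 0.031.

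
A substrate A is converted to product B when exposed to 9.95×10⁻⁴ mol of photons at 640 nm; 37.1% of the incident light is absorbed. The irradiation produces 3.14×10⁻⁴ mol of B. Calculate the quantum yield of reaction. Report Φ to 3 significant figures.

Photons absorbed: 0.371 × 9.95×10⁻⁴ = 3.691×10⁻⁴ mol.
Φ = 3.14×10⁻⁴ mol / 3.691×10⁻⁴ mol photons = 0.851.

Φ = 0.851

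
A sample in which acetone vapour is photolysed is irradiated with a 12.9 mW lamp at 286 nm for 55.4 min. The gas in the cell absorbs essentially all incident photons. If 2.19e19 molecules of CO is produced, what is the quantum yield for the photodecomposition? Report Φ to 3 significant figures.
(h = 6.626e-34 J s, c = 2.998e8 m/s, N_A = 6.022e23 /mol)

Product: 2.19e19 / 6.022e23 = 3.637e-5 mol.
Photon energy at 286 nm: hc/λ = (6.626e-34)(2.998e8)/(286e-9) = 6.946e-19 J.
Energy delivered: (12.9 mW)(3324 s) = 42.88 J.
Photons incident: 42.88 / 6.946e-19 = 6.173e19, i.e. 6.173e19/6.022e23 = 1.025e-4 mol.
Φ = 3.637e-5 mol / 1.025e-4 mol photons = 0.355.

Φ = 0.355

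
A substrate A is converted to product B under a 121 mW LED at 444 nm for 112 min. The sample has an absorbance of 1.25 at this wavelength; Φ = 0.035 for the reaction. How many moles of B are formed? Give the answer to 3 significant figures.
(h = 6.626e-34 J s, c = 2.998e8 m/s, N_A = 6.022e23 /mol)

9.97e-5 mol

Photon energy at 444 nm: hc/λ = (6.626e-34)(2.998e8)/(444e-9) = 4.474e-19 J.
Energy delivered: (121 mW)(6720 s) = 813.1 J.
Photons incident: 813.1 / 4.474e-19 = 1.817e21, i.e. 1.817e21/6.022e23 = 0.003017 mol.
Fraction absorbed: 1 − 10^(−1.25) = 0.9438.
Photons absorbed: 0.9438 × 0.003017 = 0.002847 mol.
Product: Φ × n_abs = 0.035 × 0.002847 = 9.965e-5 mol.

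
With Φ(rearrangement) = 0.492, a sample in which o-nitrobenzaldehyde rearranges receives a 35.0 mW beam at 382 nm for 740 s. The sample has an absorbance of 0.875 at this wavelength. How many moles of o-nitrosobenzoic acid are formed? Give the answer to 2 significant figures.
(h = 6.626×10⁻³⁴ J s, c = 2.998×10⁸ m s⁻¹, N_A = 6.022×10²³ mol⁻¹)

3.5×10⁻⁵ mol

Photon energy at 382 nm: hc/λ = (6.626×10⁻³⁴)(2.998×10⁸)/(382×10⁻⁹) = 5.200×10⁻¹⁹ J.
Energy delivered: (35.0 mW)(740 s) = 25.90 J.
Photons incident: 25.90 / 5.200×10⁻¹⁹ = 4.981×10¹⁹, i.e. 4.981×10¹⁹/6.022×10²³ = 8.271×10⁻⁵ mol.
Fraction absorbed: 1 − 10^(−0.875) = 0.8666.
Photons absorbed: 0.8666 × 8.271×10⁻⁵ = 7.168×10⁻⁵ mol.
Product: Φ × n_abs = 0.492 × 7.168×10⁻⁵ = 3.527×10⁻⁵ mol.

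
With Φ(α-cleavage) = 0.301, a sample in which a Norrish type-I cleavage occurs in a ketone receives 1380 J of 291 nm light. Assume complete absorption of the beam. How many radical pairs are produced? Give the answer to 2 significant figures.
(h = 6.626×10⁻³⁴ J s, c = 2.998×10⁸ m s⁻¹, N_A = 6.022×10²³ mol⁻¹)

6.1×10²⁰ radical pairs

Photon energy at 291 nm: hc/λ = (6.626×10⁻³⁴)(2.998×10⁸)/(291×10⁻⁹) = 6.826×10⁻¹⁹ J.
Photons incident: 1380 / 6.826×10⁻¹⁹ = 2.022×10²¹, i.e. 2.022×10²¹/6.022×10²³ = 0.003358 mol.
Product: Φ × n_abs = 0.301 × 0.003358 = 0.001011 mol.
As a count: 0.001011 × 6.022×10²³ = 6.1×10²⁰.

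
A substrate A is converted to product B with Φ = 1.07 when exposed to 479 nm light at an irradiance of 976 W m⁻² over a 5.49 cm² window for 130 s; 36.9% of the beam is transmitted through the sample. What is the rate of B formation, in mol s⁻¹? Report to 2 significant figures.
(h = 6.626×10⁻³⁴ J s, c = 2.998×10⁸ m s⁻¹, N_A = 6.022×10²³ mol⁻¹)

Photon energy at 479 nm: hc/λ = (6.626×10⁻³⁴)(2.998×10⁸)/(479×10⁻⁹) = 4.147×10⁻¹⁹ J.
Energy delivered: (976 W m⁻²)(5.49×10⁻⁴ m²)(130 s) = 69.66 J.
Photons incident: 69.66 / 4.147×10⁻¹⁹ = 1.680×10²⁰, i.e. 1.680×10²⁰/6.022×10²³ = 2.790×10⁻⁴ mol.
Fraction absorbed: 1 − 36.9/100 = 0.6310.
Photons absorbed: 0.6310 × 2.790×10⁻⁴ = 1.760×10⁻⁴ mol.
Product formed: 1.07 × 1.760×10⁻⁴ = 1.883×10⁻⁴ mol.
Rate: 1.883×10⁻⁴ / 130 s = 1.4×10⁻⁶ mol s⁻¹.

1.4×10⁻⁶ mol s⁻¹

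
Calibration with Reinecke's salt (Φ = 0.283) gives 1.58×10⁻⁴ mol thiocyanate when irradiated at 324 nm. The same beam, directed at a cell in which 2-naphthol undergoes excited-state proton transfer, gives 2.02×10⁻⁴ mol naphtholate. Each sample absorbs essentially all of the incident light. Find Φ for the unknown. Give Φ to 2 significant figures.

Φ = 0.36

Photons absorbed by the actinometer: 1.58×10⁻⁴ / 0.283 = 5.583×10⁻⁴ mol.
Φ(unknown) = 2.02×10⁻⁴ / 5.583×10⁻⁴ = 0.36.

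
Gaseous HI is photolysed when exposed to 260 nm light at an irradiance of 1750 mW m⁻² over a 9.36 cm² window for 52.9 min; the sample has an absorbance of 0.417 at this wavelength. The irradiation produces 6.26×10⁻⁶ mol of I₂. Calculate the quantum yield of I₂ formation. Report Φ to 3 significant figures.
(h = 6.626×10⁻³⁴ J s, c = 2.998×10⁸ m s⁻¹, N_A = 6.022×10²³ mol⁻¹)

Photon energy at 260 nm: hc/λ = (6.626×10⁻³⁴)(2.998×10⁸)/(260×10⁻⁹) = 7.640×10⁻¹⁹ J.
Energy delivered: (1750 mW m⁻²)(9.36×10⁻⁴ m²)(3174 s) = 5.199 J.
Photons incident: 5.199 / 7.640×10⁻¹⁹ = 6.805×10¹⁸, i.e. 6.805×10¹⁸/6.022×10²³ = 1.130×10⁻⁵ mol.
Fraction absorbed: 1 − 10^(−0.417) = 0.6172.
Photons absorbed: 0.6172 × 1.130×10⁻⁵ = 6.974×10⁻⁶ mol.
Φ = 6.26×10⁻⁶ mol / 6.974×10⁻⁶ mol photons = 0.898.

Φ = 0.898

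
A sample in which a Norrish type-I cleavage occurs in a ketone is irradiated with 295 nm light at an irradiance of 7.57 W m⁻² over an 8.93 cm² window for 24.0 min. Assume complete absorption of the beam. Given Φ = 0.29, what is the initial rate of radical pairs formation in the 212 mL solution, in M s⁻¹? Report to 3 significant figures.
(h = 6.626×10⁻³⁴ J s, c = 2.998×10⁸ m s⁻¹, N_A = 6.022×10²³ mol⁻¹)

2.28×10⁻⁸ M s⁻¹

Photon energy at 295 nm: hc/λ = (6.626×10⁻³⁴)(2.998×10⁸)/(295×10⁻⁹) = 6.734×10⁻¹⁹ J.
Energy delivered: (7.57 W m⁻²)(8.93×10⁻⁴ m²)(1440 s) = 9.734 J.
Photons incident: 9.734 / 6.734×10⁻¹⁹ = 1.446×10¹⁹, i.e. 1.446×10¹⁹/6.022×10²³ = 2.401×10⁻⁵ mol.
Product formed: 0.29 × 2.401×10⁻⁵ = 6.963×10⁻⁶ mol.
Rate: 6.963×10⁻⁶ mol / (1440 s × 0.212 L) = 2.28×10⁻⁸ M s⁻¹.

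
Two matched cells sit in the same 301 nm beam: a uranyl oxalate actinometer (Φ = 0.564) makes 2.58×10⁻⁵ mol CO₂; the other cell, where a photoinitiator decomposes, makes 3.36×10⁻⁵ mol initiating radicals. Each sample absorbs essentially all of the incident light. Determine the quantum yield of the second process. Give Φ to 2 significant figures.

Photons absorbed by the actinometer: 2.58×10⁻⁵ / 0.564 = 4.574×10⁻⁵ mol.
Φ(unknown) = 3.36×10⁻⁵ / 4.574×10⁻⁵ = 0.73.

Φ = 0.73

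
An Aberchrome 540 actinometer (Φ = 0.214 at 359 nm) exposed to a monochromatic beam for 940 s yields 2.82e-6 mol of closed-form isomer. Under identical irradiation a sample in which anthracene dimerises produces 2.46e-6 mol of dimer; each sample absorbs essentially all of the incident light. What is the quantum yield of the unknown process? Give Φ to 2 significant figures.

Photons absorbed by the actinometer: 2.82e-6 / 0.214 = 1.318e-5 mol.
Φ(unknown) = 2.46e-6 / 1.318e-5 = 0.19.

Φ = 0.19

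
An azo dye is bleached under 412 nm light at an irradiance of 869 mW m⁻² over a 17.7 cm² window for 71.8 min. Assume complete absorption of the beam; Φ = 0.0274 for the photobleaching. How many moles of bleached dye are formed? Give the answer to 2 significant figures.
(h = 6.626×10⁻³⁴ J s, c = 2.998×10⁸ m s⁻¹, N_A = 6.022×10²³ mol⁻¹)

Photon energy at 412 nm: hc/λ = (6.626×10⁻³⁴)(2.998×10⁸)/(412×10⁻⁹) = 4.822×10⁻¹⁹ J.
Energy delivered: (869 mW m⁻²)(17.7×10⁻⁴ m²)(4308 s) = 6.626 J.
Photons incident: 6.626 / 4.822×10⁻¹⁹ = 1.374×10¹⁹, i.e. 1.374×10¹⁹/6.022×10²³ = 2.282×10⁻⁵ mol.
Product: Φ × n_abs = 0.0274 × 2.282×10⁻⁵ = 6.253×10⁻⁷ mol.

6.3×10⁻⁷ mol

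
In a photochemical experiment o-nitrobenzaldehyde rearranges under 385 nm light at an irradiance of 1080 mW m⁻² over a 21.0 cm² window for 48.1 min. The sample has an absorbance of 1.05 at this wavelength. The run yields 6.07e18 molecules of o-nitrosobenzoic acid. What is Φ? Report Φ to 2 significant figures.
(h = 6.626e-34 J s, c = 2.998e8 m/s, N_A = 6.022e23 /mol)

Product: 6.07e18 / 6.022e23 = 1.008e-5 mol.
Photon energy at 385 nm: hc/λ = (6.626e-34)(2.998e8)/(385e-9) = 5.160e-19 J.
Energy delivered: (1080 mW m⁻²)(21.0e-4 m²)(2886 s) = 6.545 J.
Photons incident: 6.545 / 5.160e-19 = 1.268e19, i.e. 1.268e19/6.022e23 = 2.106e-5 mol.
Fraction absorbed: 1 − 10^(−1.05) = 0.9109.
Photons absorbed: 0.9109 × 2.106e-5 = 1.918e-5 mol.
Φ = 1.008e-5 mol / 1.918e-5 mol photons = 0.53.

Φ = 0.53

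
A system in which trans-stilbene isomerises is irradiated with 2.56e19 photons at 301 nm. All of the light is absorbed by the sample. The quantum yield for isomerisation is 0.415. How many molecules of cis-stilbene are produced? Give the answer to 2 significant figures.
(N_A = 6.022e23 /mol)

1.1e19 molecules

Moles of photons: 2.56e19 / 6.022e23 = 4.251e-5 mol.
Product: Φ × n_abs = 0.415 × 4.251e-5 = 1.764e-5 mol.
As a count: 1.764e-5 × 6.022e23 = 1.1e19.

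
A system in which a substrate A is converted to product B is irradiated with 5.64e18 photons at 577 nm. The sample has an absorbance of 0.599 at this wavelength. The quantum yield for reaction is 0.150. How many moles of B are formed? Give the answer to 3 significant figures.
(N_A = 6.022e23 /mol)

Moles of photons: 5.64e18 / 6.022e23 = 9.366e-6 mol.
Fraction absorbed: 1 − 10^(−0.599) = 0.7482.
Photons absorbed: 0.7482 × 9.366e-6 = 7.008e-6 mol.
Product: Φ × n_abs = 0.150 × 7.008e-6 = 1.051e-6 mol.

1.05e-6 mol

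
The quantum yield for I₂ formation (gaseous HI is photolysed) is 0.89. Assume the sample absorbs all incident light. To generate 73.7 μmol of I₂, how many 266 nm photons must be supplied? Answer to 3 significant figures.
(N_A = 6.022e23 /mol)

Product: 73.7 μmol = 7.37e-5 mol.
Photons that must be absorbed: 7.37e-5 / 0.89 = 8.281e-5 mol.
Photon count: 8.281e-5 × 6.022e23 = 4.99e19.

4.99e19 photons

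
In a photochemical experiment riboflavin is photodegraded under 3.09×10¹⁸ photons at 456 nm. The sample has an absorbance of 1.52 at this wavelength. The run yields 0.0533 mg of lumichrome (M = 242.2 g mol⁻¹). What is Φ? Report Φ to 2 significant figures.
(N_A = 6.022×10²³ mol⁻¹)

Product: 0.0533 mg / 242.2 g mol⁻¹ = 2.201×10⁻⁷ mol.
Moles of photons: 3.09×10¹⁸ / 6.022×10²³ = 5.131×10⁻⁶ mol.
Fraction absorbed: 1 − 10^(−1.52) = 0.9698.
Photons absorbed: 0.9698 × 5.131×10⁻⁶ = 4.976×10⁻⁶ mol.
Φ = 2.201×10⁻⁷ mol / 4.976×10⁻⁶ mol photons = 0.044.

Φ = 0.044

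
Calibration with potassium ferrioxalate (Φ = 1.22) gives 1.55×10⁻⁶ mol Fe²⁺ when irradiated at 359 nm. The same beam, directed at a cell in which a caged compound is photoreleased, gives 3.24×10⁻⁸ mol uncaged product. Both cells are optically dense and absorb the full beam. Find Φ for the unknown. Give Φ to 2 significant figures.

Photons absorbed by the actinometer: 1.55×10⁻⁶ / 1.22 = 1.270×10⁻⁶ mol.
Φ(unknown) = 3.24×10⁻⁸ / 1.270×10⁻⁶ = 0.026.

Φ = 0.026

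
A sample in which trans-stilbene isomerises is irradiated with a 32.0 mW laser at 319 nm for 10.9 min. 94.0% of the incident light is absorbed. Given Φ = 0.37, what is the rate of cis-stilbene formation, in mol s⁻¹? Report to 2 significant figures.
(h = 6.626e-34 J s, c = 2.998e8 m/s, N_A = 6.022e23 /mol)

3.0e-8 mol s⁻¹

Photon energy at 319 nm: hc/λ = (6.626e-34)(2.998e8)/(319e-9) = 6.227e-19 J.
Energy delivered: (32.0 mW)(654 s) = 20.93 J.
Photons incident: 20.93 / 6.227e-19 = 3.361e19, i.e. 3.361e19/6.022e23 = 5.581e-5 mol.
Photons absorbed: 0.940 × 5.581e-5 = 5.246e-5 mol.
Product formed: 0.37 × 5.246e-5 = 1.941e-5 mol.
Rate: 1.941e-5 / 654 s = 3.0e-8 mol s⁻¹.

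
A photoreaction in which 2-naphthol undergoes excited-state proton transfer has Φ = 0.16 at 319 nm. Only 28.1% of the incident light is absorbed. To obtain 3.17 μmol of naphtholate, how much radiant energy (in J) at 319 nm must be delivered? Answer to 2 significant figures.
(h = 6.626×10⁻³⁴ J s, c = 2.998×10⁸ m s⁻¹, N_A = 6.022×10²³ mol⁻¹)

Product: 3.17 μmol = 3.17×10⁻⁶ mol.
Photons that must be absorbed: 3.17×10⁻⁶ / 0.16 = 1.981×10⁻⁵ mol.
Incident photons needed: 1.981×10⁻⁵ / 0.281 = 7.050×10⁻⁵ mol.
Photon energy: hc/λ = 6.227×10⁻¹⁹ J; per mole, 3.750×10⁵ J mol⁻¹.
Energy required: 7.050×10⁻⁵ × 3.750×10⁵ = 26 J.

26 J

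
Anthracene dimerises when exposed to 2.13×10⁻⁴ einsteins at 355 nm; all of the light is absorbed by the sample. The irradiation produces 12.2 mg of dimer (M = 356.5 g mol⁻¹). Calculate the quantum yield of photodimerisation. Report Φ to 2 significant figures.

Product: 12.2 mg / 356.5 g mol⁻¹ = 3.422×10⁻⁵ mol.
Φ = 3.422×10⁻⁵ mol / 2.13×10⁻⁴ mol photons = 0.16.

Φ = 0.16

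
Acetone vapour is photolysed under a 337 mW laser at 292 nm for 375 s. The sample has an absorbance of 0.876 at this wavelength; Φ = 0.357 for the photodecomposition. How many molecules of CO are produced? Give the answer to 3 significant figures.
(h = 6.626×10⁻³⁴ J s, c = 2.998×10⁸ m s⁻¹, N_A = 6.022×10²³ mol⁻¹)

5.75×10¹⁹ molecules

Photon energy at 292 nm: hc/λ = (6.626×10⁻³⁴)(2.998×10⁸)/(292×10⁻⁹) = 6.803×10⁻¹⁹ J.
Energy delivered: (337 mW)(375 s) = 126.4 J.
Photons incident: 126.4 / 6.803×10⁻¹⁹ = 1.858×10²⁰, i.e. 1.858×10²⁰/6.022×10²³ = 3.085×10⁻⁴ mol.
Fraction absorbed: 1 − 10^(−0.876) = 0.8670.
Photons absorbed: 0.8670 × 3.085×10⁻⁴ = 2.675×10⁻⁴ mol.
Product: Φ × n_abs = 0.357 × 2.675×10⁻⁴ = 9.550×10⁻⁵ mol.
As a count: 9.550×10⁻⁵ × 6.022×10²³ = 5.75×10¹⁹.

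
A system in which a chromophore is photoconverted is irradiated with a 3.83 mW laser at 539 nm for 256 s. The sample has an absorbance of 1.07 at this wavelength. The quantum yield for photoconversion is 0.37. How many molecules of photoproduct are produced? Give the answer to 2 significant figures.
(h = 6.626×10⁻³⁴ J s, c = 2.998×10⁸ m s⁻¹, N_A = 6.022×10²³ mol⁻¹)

9.0×10¹⁷ molecules

Photon energy at 539 nm: hc/λ = (6.626×10⁻³⁴)(2.998×10⁸)/(539×10⁻⁹) = 3.685×10⁻¹⁹ J.
Energy delivered: (3.83 mW)(256 s) = 0.9805 J.
Photons incident: 0.9805 / 3.685×10⁻¹⁹ = 2.661×10¹⁸, i.e. 2.661×10¹⁸/6.022×10²³ = 4.419×10⁻⁶ mol.
Fraction absorbed: 1 − 10^(−1.07) = 0.9149.
Photons absorbed: 0.9149 × 4.419×10⁻⁶ = 4.043×10⁻⁶ mol.
Product: Φ × n_abs = 0.37 × 4.043×10⁻⁶ = 1.496×10⁻⁶ mol.
As a count: 1.496×10⁻⁶ × 6.022×10²³ = 9.0×10¹⁷.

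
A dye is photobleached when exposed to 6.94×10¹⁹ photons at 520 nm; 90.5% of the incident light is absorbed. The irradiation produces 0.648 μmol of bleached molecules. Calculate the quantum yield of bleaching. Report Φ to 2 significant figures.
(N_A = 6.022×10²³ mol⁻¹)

Φ = 0.0062

Product: 0.648 μmol = 6.48×10⁻⁷ mol.
Moles of photons: 6.94×10¹⁹ / 6.022×10²³ = 1.152×10⁻⁴ mol.
Photons absorbed: 0.905 × 1.152×10⁻⁴ = 1.043×10⁻⁴ mol.
Φ = 6.48×10⁻⁷ mol / 1.043×10⁻⁴ mol photons = 0.0062.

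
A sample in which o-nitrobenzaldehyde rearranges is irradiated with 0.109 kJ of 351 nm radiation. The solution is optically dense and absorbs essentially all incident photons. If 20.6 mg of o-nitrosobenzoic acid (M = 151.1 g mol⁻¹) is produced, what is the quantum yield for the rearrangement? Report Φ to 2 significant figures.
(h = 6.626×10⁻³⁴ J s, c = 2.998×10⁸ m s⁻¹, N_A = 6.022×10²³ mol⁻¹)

Φ = 0.43

Product: 20.6 mg / 151.1 g mol⁻¹ = 1.363×10⁻⁴ mol.
Photon energy at 351 nm: hc/λ = (6.626×10⁻³⁴)(2.998×10⁸)/(351×10⁻⁹) = 5.659×10⁻¹⁹ J.
Incident energy: 0.109 kJ = 109 J.
Photons incident: 109 / 5.659×10⁻¹⁹ = 1.926×10²⁰, i.e. 1.926×10²⁰/6.022×10²³ = 3.198×10⁻⁴ mol.
Φ = 1.363×10⁻⁴ mol / 3.198×10⁻⁴ mol photons = 0.43.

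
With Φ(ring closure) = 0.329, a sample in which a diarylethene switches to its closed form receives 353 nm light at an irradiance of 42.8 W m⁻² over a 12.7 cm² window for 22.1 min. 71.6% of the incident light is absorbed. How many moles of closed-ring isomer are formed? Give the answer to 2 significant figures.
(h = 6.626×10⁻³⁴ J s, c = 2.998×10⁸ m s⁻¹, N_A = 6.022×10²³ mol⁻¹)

5.0×10⁻⁵ mol

Photon energy at 353 nm: hc/λ = (6.626×10⁻³⁴)(2.998×10⁸)/(353×10⁻⁹) = 5.627×10⁻¹⁹ J.
Energy delivered: (42.8 W m⁻²)(12.7×10⁻⁴ m²)(1326 s) = 72.08 J.
Photons incident: 72.08 / 5.627×10⁻¹⁹ = 1.281×10²⁰, i.e. 1.281×10²⁰/6.022×10²³ = 2.127×10⁻⁴ mol.
Photons absorbed: 0.716 × 2.127×10⁻⁴ = 1.523×10⁻⁴ mol.
Product: Φ × n_abs = 0.329 × 1.523×10⁻⁴ = 5.011×10⁻⁵ mol.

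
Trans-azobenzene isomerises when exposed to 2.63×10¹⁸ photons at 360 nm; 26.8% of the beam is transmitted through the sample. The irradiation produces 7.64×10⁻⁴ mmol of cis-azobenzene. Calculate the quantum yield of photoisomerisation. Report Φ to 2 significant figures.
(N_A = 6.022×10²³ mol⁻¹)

Φ = 0.24

Product: 7.64×10⁻⁴ mmol = 7.64×10⁻⁷ mol.
Moles of photons: 2.63×10¹⁸ / 6.022×10²³ = 4.367×10⁻⁶ mol.
Fraction absorbed: 1 − 26.8/100 = 0.7320.
Photons absorbed: 0.7320 × 4.367×10⁻⁶ = 3.197×10⁻⁶ mol.
Φ = 7.64×10⁻⁷ mol / 3.197×10⁻⁶ mol photons = 0.24.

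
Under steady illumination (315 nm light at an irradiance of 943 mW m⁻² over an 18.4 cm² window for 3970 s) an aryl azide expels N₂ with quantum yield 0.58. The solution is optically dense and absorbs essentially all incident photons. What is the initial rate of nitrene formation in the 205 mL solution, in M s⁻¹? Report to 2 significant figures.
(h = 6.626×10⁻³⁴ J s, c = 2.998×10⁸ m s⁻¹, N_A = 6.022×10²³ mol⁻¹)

Photon energy at 315 nm: hc/λ = (6.626×10⁻³⁴)(2.998×10⁸)/(315×10⁻⁹) = 6.306×10⁻¹⁹ J.
Energy delivered: (943 mW m⁻²)(18.4×10⁻⁴ m²)(3970 s) = 6.888 J.
Photons incident: 6.888 / 6.306×10⁻¹⁹ = 1.092×10¹⁹, i.e. 1.092×10¹⁹/6.022×10²³ = 1.813×10⁻⁵ mol.
Product formed: 0.58 × 1.813×10⁻⁵ = 1.052×10⁻⁵ mol.
Rate: 1.052×10⁻⁵ mol / (3970 s × 0.205 L) = 1.3×10⁻⁸ M s⁻¹.

1.3×10⁻⁸ M s⁻¹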